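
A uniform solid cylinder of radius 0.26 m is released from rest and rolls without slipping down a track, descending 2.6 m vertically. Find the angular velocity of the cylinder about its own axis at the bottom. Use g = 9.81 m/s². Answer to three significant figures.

Here I = (1/2)MR², so the shape factor k = I/(MR²) = 0.5.
The rolling condition ω = v/R makes the rotational term ½I(v/R)² = ½kMv², so KE_total = ½(1+k)Mv² = (3/4)Mv².
Energy conservation Mgh = ½(1+k)Mv² gives v = √(2gh/(1+k)) = √(2 × 9.81 × 2.6 / 1.5) = 5.832 m/s.
The angular speed follows from ω = v/R = 5.832/0.26 ≈ 22.4 rad/s.

ω ≈ 22.4 rad/s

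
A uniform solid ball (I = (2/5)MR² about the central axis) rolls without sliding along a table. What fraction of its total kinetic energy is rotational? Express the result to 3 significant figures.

Here I = (2/5)MR², so the shape factor k = I/(MR²) = 0.4.
With ω = v/R, KE_trans = ½Mv² and KE_rot = ½Iω² = ½kMv², so KE_total = ½(1+k)Mv².
The rotational fraction is therefore k/(1+k) = 0.4/1.4 ≈ 0.286.

fraction ≈ 0.286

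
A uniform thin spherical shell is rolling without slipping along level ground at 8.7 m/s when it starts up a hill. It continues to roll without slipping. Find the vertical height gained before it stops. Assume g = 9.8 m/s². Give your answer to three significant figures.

The moment of inertia is (2/3)MR², giving k ≡ I/(MR²) = 2/3.
The rolling condition ω = v/R makes the rotational term ½I(v/R)² = ½kMv², so KE_total = ½(1+k)Mv² = (5/6)Mv².
All of this converts to potential energy at the highest point: (5/6)Mv₀² = Mgh.
Thus h = (1+k)v₀²/(2g) = 1.667 × 8.7² / (2 × 9.8) ≈ 6.44 m.

h ≈ 6.44 m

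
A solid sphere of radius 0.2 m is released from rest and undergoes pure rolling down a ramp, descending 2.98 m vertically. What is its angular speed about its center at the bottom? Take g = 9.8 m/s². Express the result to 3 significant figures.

With I = (2/5)MR², the ratio k = I/(MR²) is 0.4.
Since it rolls without slipping, ω = v/R and KE = ½Mv² + ½Iω² = ½(1+k)Mv² = (7/10)Mv².
Energy conservation Mgh = ½(1+k)Mv² gives v = √(2gh/(1+k)) = √(2 × 9.8 × 2.98 / 1.4) = 6.459 m/s.
The angular speed follows from ω = v/R = 6.459/0.2 ≈ 32.3 rad/s.

ω ≈ 32.3 rad/s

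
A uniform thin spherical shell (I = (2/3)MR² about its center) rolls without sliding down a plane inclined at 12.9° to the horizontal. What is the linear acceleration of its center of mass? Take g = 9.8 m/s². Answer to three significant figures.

The moment of inertia is (2/3)MR², giving k ≡ I/(MR²) = 2/3.
Along the incline Mg sinθ − f = Ma, and torque about the center fR = Iα = kMR²(a/R) gives f = kMa.
Eliminating f: Mg sinθ = (1+k)Ma, so a = g sinθ/(1+k) = 9.8 × sin12.9° / 1.667 ≈ 1.31 m/s².

a ≈ 1.31 m/s²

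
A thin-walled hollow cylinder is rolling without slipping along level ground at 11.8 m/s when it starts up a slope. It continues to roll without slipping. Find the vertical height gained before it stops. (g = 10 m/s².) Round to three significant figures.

h ≈ 13.9 m

The moment of inertia is MR², giving k ≡ I/(MR²) = 1.
Rolling without slipping gives ω = v/R, so the total kinetic energy is ½Mv² + ½Iω² = ½(1+k)Mv² = Mv².
At the top the kinetic energy is zero, so Mv₀² = Mgh.
Thus h = (1+k)v₀²/(2g) = 2 × 11.8² / (2 × 10) ≈ 13.9 m.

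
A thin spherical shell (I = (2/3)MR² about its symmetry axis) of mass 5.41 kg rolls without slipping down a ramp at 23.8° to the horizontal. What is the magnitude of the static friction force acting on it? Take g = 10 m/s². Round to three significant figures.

f ≈ 8.73 N

For this body I = (2/3)MR², i.e. k = I/(MR²) = 2/3.
Along the incline Mg sinθ − f = Ma, and torque about the center fR = Iα = kMR²(a/R) gives f = kMa.
Combining, a = g sinθ/(1+k) and f = kMa = kMg sinθ/(1+k).
f = (2/3) × 5.41 × 10 × sin23.8° / 1.667 ≈ 8.73 N.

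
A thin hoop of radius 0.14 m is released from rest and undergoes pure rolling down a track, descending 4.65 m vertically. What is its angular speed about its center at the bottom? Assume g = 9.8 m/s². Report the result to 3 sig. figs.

The moment of inertia is MR², giving k ≡ I/(MR²) = 1.
Pure rolling means v = ωR; then KE = ½Mv² + ½I(v/R)² = ½(1+k)Mv² = Mv².
Energy conservation Mgh = ½(1+k)Mv² gives v = √(2gh/(1+k)) = √(2 × 9.8 × 4.65 / 2) = 6.751 m/s.
Then ω = v/R = 6.751 / 0.14 ≈ 48.2 rad/s.

ω ≈ 48.2 rad/s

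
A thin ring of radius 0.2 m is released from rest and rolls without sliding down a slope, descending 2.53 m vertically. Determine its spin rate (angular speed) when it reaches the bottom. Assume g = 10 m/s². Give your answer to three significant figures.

ω ≈ 25.1 rad/s

The moment of inertia is MR², giving k ≡ I/(MR²) = 1.
Since it rolls without slipping, ω = v/R and KE = ½Mv² + ½Iω² = ½(1+k)Mv² = Mv².
Energy conservation Mgh = ½(1+k)Mv² gives v = √(2gh/(1+k)) = √(2 × 10 × 2.53 / 2) = 5.03 m/s.
Then ω = v/R = 5.03 / 0.2 ≈ 25.1 rad/s.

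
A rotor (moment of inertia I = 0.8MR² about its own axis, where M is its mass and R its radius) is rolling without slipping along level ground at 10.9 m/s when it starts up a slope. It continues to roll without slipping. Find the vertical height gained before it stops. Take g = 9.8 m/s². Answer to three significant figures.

Here I = 0.8MR², so the shape factor k = I/(MR²) = 0.8.
Since it rolls without slipping, ω = v/R and KE = ½Mv² + ½Iω² = ½(1+k)Mv² = (9/10)Mv².
All of this converts to potential energy at the highest point: (9/10)Mv₀² = Mgh.
Thus h = (1+k)v₀²/(2g) = 1.8 × 10.9² / (2 × 9.8) ≈ 10.9 m.

h ≈ 10.9 m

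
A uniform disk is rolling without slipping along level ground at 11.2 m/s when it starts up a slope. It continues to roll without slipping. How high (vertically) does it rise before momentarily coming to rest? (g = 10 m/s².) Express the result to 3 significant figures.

h ≈ 9.41 m

Here I = (1/2)MR², so the shape factor k = I/(MR²) = 0.5.
Rolling without slipping gives ω = v/R, so the total kinetic energy is ½Mv² + ½Iω² = ½(1+k)Mv² = (3/4)Mv².
At the top the kinetic energy is zero, so (3/4)Mv₀² = Mgh.
Thus h = (1+k)v₀²/(2g) = 1.5 × 11.2² / (2 × 10) ≈ 9.41 m.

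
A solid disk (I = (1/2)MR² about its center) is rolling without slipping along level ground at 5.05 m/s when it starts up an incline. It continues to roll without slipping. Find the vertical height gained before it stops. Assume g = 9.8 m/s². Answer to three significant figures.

Here I = (1/2)MR², so the shape factor k = I/(MR²) = 0.5.
The rolling condition ω = v/R makes the rotational term ½I(v/R)² = ½kMv², so KE_total = ½(1+k)Mv² = (3/4)Mv².
All of this converts to potential energy at the highest point: (3/4)Mv₀² = Mgh.
Thus h = (1+k)v₀²/(2g) = 1.5 × 5.05² / (2 × 9.8) ≈ 1.95 m.

h ≈ 1.95 m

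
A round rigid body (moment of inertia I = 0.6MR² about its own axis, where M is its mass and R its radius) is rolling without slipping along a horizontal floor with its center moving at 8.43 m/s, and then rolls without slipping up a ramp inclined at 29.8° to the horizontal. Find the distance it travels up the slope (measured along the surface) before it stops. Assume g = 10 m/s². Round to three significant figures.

d ≈ 11.4 m

Here I = 0.6MR², so the shape factor k = I/(MR²) = 0.6.
Pure rolling means v = ωR; then KE = ½Mv² + ½I(v/R)² = ½(1+k)Mv² = (4/5)Mv².
Setting this equal to Mgh gives the vertical rise h = (1+k)v₀²/(2g) = 1.6×8.43²/(2×10) = 5.685 m.
Along the incline, d = h/sinθ = 5.685/sin29.8° ≈ 11.4 m.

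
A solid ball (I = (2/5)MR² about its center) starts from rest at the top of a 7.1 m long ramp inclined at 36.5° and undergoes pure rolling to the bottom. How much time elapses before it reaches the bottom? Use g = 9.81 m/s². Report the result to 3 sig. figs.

t ≈ 1.85 s

Here I = (2/5)MR², so the shape factor k = I/(MR²) = 0.4.
Along the incline Mg sinθ − f = Ma, and torque about the center fR = Iα = kMR²(a/R) gives f = kMa.
Hence a = g sinθ/(1+k) = 9.81×sin36.5°/1.4 = 4.168 m/s².
Starting from rest, L = ½at², so t = √(2L/a) = √(2×7.1/4.168) ≈ 1.85 s.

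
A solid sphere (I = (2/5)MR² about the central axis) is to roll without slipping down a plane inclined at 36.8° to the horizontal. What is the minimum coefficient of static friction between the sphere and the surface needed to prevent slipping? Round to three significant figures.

μ_min ≈ 0.214

For this body I = (2/5)MR², i.e. k = I/(MR²) = 0.4.
Translational: Mg sinθ − f = Ma. Rotational about the CM: fR = Iα = kMRa, so f = kMa.
These give a = g sinθ/(1+k) and the required friction f = kMg sinθ/(1+k).
With N = Mg cosθ, the no-slip condition f ≤ μN gives μ_min = f/N = k tanθ/(1+k).
μ_min = 0.4 × tan36.8° / 1.4 ≈ 0.214.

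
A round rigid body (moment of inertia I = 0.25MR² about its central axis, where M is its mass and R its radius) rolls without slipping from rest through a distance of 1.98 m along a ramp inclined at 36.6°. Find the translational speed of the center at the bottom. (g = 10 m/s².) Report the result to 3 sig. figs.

v ≈ 4.35 m/s

The moment of inertia is 0.25MR², giving k ≡ I/(MR²) = 0.25.
Rolling without slipping gives ω = v/R, so the total kinetic energy is ½Mv² + ½Iω² = ½(1+k)Mv² = (5/8)Mv².
The vertical drop is h = L sinθ = 1.98 × sin36.6° = 1.181 m.
Setting Mgh = (5/8)Mv² gives v = √(2gh/(1+k)) = √(2·10·1.181/1.25) ≈ 4.35 m/s.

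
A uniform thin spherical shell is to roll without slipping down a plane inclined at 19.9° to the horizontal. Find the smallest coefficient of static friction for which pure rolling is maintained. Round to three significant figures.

μ_min ≈ 0.145

With I = (2/3)MR², the ratio k = I/(MR²) is 2/3.
Along the incline Mg sinθ − f = Ma, and torque about the center fR = Iα = kMR²(a/R) gives f = kMa.
These give a = g sinθ/(1+k) and the required friction f = kMg sinθ/(1+k).
With N = Mg cosθ, the no-slip condition f ≤ μN gives μ_min = f/N = k tanθ/(1+k).
μ_min = (2/3) × tan19.9° / 1.667 ≈ 0.145.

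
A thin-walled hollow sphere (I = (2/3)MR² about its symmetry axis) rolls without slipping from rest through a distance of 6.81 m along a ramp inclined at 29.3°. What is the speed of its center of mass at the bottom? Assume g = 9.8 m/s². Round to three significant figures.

Here I = (2/3)MR², so the shape factor k = I/(MR²) = 2/3.
The rolling condition ω = v/R makes the rotational term ½I(v/R)² = ½kMv², so KE_total = ½(1+k)Mv² = (5/6)Mv².
The vertical drop is h = L sinθ = 6.81 × sin29.3° = 3.333 m.
Setting Mgh = (5/6)Mv² gives v = √(2gh/(1+k)) = √(2·9.8·3.333/1.667) ≈ 6.26 m/s.

v ≈ 6.26 m/s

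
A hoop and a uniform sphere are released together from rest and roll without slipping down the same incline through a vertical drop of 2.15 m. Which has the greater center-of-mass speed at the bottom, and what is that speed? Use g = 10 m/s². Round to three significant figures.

the uniform sphere, at v ≈ 5.54 m/s

For rolling without slipping, Mgh = ½(1+k)Mv² where k = I/(MR²), so v = √(2gh/(1+k)).
Hoop: k = 1, giving v = √(2×10×2.15/2) = 4.637 m/s.
Uniform sphere: k = 0.4, giving v = √(2×10×2.15/1.4) = 5.542 m/s.
The smaller k wins: the uniform sphere, at ≈ 5.54 m/s.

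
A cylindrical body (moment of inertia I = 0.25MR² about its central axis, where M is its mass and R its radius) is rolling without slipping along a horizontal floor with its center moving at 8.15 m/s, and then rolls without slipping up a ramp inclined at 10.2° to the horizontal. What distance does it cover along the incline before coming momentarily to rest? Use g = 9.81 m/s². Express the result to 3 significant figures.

Here I = 0.25MR², so the shape factor k = I/(MR²) = 0.25.
Pure rolling means v = ωR; then KE = ½Mv² + ½I(v/R)² = ½(1+k)Mv² = (5/8)Mv².
Setting this equal to Mgh gives the vertical rise h = (1+k)v₀²/(2g) = 1.25×8.15²/(2×9.81) = 4.232 m.
The distance along the slope is d = h/sinθ = 4.232/sin10.2° ≈ 23.9 m.

d ≈ 23.9 m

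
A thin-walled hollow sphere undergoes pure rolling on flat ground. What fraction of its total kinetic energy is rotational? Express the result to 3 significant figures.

Here I = (2/3)MR², so the shape factor k = I/(MR²) = 2/3.
With ω = v/R, KE_trans = ½Mv² and KE_rot = ½Iω² = ½kMv², so KE_total = ½(1+k)Mv².
The rotational fraction is therefore k/(1+k) = (2/3)/1.667 ≈ 0.400.

fraction ≈ 0.400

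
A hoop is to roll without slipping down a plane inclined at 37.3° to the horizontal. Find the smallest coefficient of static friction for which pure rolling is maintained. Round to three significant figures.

μ_min ≈ 0.381

For this body I = MR², i.e. k = I/(MR²) = 1.
Translational: Mg sinθ − f = Ma. Rotational about the CM: fR = Iα = kMRa, so f = kMa.
These give a = g sinθ/(1+k) and the required friction f = kMg sinθ/(1+k).
With N = Mg cosθ, the no-slip condition f ≤ μN gives μ_min = f/N = k tanθ/(1+k).
μ_min = 1 × tan37.3° / 2 ≈ 0.381.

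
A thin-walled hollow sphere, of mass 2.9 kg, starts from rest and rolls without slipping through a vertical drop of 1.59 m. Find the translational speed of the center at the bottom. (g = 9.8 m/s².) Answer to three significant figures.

v ≈ 4.32 m/s

With I = (2/3)MR², the ratio k = I/(MR²) is 2/3.
The rolling condition ω = v/R makes the rotational term ½I(v/R)² = ½kMv², so KE_total = ½(1+k)Mv² = (5/6)Mv².
Setting Mgh = (5/6)Mv² gives v = √(2gh/(1+k)) = √(2·9.8·1.59/1.667) ≈ 4.32 m/s.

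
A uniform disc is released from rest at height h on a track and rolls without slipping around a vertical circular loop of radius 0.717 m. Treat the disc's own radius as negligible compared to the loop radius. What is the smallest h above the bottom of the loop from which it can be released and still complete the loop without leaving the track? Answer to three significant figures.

The moment of inertia is (1/2)MR², giving k ≡ I/(MR²) = 0.5.
At the top, contact is just lost when gravity alone supplies the centripetal force: Mg = Mv_top²/r, i.e. v_top² = gr.
With ω = v/R, the kinetic energy at speed v is ½(1+k)Mv² = (3/4)Mv².
Energy conservation from release (height h) to the top (height 2r): Mgh = Mg(2r) + (3/4)M·gr.
Thus h_min = 2r + (1+k)r/2 = r(2 + 1.5/2) = 0.717 × 2.75 ≈ 1.97 m.

h_min ≈ 1.97 m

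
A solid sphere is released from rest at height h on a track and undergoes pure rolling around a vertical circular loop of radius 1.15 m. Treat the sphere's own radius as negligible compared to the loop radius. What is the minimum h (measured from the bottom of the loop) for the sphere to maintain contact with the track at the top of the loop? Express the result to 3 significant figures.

Here I = (2/5)MR², so the shape factor k = I/(MR²) = 0.4.
At the top of the loop, the minimum-contact condition is Mg = Mv_top²/r, so v_top² = gr.
With ω = v/R, the kinetic energy at speed v is ½(1+k)Mv² = (7/10)Mv².
Energy conservation from release (height h) to the top (height 2r): Mgh = Mg(2r) + (7/10)M·gr.
Thus h_min = 2r + (1+k)r/2 = r(2 + 1.4/2) = 1.15 × 2.7 ≈ 3.11 m.

h_min ≈ 3.11 m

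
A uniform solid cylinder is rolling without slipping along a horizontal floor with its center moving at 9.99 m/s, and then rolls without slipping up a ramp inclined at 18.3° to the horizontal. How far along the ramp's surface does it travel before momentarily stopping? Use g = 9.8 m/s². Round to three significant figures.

d ≈ 24.3 m

The moment of inertia is (1/2)MR², giving k ≡ I/(MR²) = 0.5.
Since it rolls without slipping, ω = v/R and KE = ½Mv² + ½Iω² = ½(1+k)Mv² = (3/4)Mv².
Setting this equal to Mgh gives the vertical rise h = (1+k)v₀²/(2g) = 1.5×9.99²/(2×9.8) = 7.638 m.
The distance along the slope is d = h/sinθ = 7.638/sin18.3° ≈ 24.3 m.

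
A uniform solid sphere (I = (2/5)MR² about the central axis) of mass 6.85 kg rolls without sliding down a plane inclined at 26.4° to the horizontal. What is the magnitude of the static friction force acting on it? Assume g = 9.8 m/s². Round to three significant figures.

The moment of inertia is (2/5)MR², giving k ≡ I/(MR²) = 0.4.
Translational: Mg sinθ − f = Ma. Rotational about the CM: fR = Iα = kMRa, so f = kMa.
Combining, a = g sinθ/(1+k) and f = kMa = kMg sinθ/(1+k).
f = 0.4 × 6.85 × 9.8 × sin26.4° / 1.4 ≈ 8.53 N.

f ≈ 8.53 N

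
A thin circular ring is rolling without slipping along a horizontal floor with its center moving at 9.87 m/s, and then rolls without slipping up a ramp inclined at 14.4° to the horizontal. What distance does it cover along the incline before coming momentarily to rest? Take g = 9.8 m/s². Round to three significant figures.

For this body I = MR², i.e. k = I/(MR²) = 1.
Since it rolls without slipping, ω = v/R and KE = ½Mv² + ½Iω² = ½(1+k)Mv² = Mv².
Setting this equal to Mgh gives the vertical rise h = (1+k)v₀²/(2g) = 2×9.87²/(2×9.8) = 9.94 m.
The distance along the slope is d = h/sinθ = 9.94/sin14.4° ≈ 40.0 m.

d ≈ 40.0 m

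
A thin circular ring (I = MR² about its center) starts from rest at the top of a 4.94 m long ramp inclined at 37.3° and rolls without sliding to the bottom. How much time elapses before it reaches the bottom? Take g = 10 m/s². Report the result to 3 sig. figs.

t ≈ 1.81 s

Here I = MR², so the shape factor k = I/(MR²) = 1.
Translational: Mg sinθ − f = Ma. Rotational about the CM: fR = Iα = kMRa, so f = kMa.
Hence a = g sinθ/(1+k) = 10×sin37.3°/2 = 3.03 m/s².
With constant a from rest, t = √(2L/a) = √(2·4.94/3.03) ≈ 1.81 s.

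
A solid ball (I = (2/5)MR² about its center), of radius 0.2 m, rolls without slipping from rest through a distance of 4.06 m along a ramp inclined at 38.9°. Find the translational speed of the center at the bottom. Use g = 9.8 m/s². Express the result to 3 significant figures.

v ≈ 5.97 m/s

Here I = (2/5)MR², so the shape factor k = I/(MR²) = 0.4.
The rolling condition ω = v/R makes the rotational term ½I(v/R)² = ½kMv², so KE_total = ½(1+k)Mv² = (7/10)Mv².
The vertical drop is h = L sinθ = 4.06 × sin38.9° = 2.55 m.
Energy conservation: Mgh = (7/10)Mv², so v = √(2gh/(1+k)) = √(2 × 9.8 × 2.55 / 1.4) ≈ 5.97 m/s.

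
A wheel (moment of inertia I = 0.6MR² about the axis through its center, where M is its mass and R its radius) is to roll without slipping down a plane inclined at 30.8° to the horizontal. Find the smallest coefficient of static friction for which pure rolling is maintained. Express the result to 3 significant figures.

With I = 0.6MR², the ratio k = I/(MR²) is 0.6.
Along the incline Mg sinθ − f = Ma, and torque about the center fR = Iα = kMR²(a/R) gives f = kMa.
These give a = g sinθ/(1+k) and the required friction f = kMg sinθ/(1+k).
With N = Mg cosθ, the no-slip condition f ≤ μN gives μ_min = f/N = k tanθ/(1+k).
μ_min = 0.6 × tan30.8° / 1.6 ≈ 0.224.

μ_min ≈ 0.224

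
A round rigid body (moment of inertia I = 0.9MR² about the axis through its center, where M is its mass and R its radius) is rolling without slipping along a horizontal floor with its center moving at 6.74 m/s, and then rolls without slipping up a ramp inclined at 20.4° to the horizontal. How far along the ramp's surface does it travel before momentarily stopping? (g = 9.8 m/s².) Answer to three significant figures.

The moment of inertia is 0.9MR², giving k ≡ I/(MR²) = 0.9.
Rolling without slipping gives ω = v/R, so the total kinetic energy is ½Mv² + ½Iω² = ½(1+k)Mv² = (19/20)Mv².
Setting this equal to Mgh gives the vertical rise h = (1+k)v₀²/(2g) = 1.9×6.74²/(2×9.8) = 4.404 m.
The distance along the slope is d = h/sinθ = 4.404/sin20.4° ≈ 12.6 m.

d ≈ 12.6 m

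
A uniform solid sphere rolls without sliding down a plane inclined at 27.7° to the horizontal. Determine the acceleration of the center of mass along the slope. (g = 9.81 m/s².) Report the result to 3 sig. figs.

a ≈ 3.26 m/s²

The moment of inertia is (2/5)MR², giving k ≡ I/(MR²) = 0.4.
Along the incline Mg sinθ − f = Ma, and torque about the center fR = Iα = kMR²(a/R) gives f = kMa.
Eliminating f: Mg sinθ = (1+k)Ma, so a = g sinθ/(1+k) = 9.81 × sin27.7° / 1.4 ≈ 3.26 m/s².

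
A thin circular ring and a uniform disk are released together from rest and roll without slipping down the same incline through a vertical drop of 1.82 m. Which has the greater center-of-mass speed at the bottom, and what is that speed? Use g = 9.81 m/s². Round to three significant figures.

For rolling without slipping, Mgh = ½(1+k)Mv² where k = I/(MR²), so v = √(2gh/(1+k)).
Thin circular ring: k = 1, giving v = √(2×9.81×1.82/2) = 4.225 m/s.
Uniform disk: k = 0.5, giving v = √(2×9.81×1.82/1.5) = 4.879 m/s.
The smaller k wins: the uniform disk, at ≈ 4.88 m/s.

the uniform disk, at v ≈ 4.88 m/s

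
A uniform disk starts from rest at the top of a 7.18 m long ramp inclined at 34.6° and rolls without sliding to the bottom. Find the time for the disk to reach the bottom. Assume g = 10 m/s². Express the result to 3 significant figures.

t ≈ 1.95 s

The moment of inertia is (1/2)MR², giving k ≡ I/(MR²) = 0.5.
Translational: Mg sinθ − f = Ma. Rotational about the CM: fR = Iα = kMRa, so f = kMa.
Hence a = g sinθ/(1+k) = 10×sin34.6°/1.5 = 3.786 m/s².
With constant a from rest, t = √(2L/a) = √(2·7.18/3.786) ≈ 1.95 s.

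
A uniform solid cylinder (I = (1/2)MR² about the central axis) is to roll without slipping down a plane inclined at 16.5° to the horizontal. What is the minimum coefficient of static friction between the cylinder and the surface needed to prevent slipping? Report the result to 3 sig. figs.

With I = (1/2)MR², the ratio k = I/(MR²) is 0.5.
Translational: Mg sinθ − f = Ma. Rotational about the CM: fR = Iα = kMRa, so f = kMa.
These give a = g sinθ/(1+k) and the required friction f = kMg sinθ/(1+k).
With N = Mg cosθ, the no-slip condition f ≤ μN gives μ_min = f/N = k tanθ/(1+k).
μ_min = 0.5 × tan16.5° / 1.5 ≈ 0.0987.

μ_min ≈ 0.0987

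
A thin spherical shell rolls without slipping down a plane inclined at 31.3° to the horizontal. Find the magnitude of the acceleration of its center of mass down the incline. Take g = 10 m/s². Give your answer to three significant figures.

The moment of inertia is (2/3)MR², giving k ≡ I/(MR²) = 2/3.
Translational: Mg sinθ − f = Ma. Rotational about the CM: fR = Iα = kMRa, so f = kMa.
Eliminating f: Mg sinθ = (1+k)Ma, so a = g sinθ/(1+k) = 10 × sin31.3° / 1.667 ≈ 3.12 m/s².

a ≈ 3.12 m/s²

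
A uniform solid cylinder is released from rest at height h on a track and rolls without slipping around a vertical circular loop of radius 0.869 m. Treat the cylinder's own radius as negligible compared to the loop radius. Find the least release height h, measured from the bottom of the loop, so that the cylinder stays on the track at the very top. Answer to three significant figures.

h_min ≈ 2.39 m

For this body I = (1/2)MR², i.e. k = I/(MR²) = 0.5.
At the top of the loop, the minimum-contact condition is Mg = Mv_top²/r, so v_top² = gr.
With ω = v/R, the kinetic energy at speed v is ½(1+k)Mv² = (3/4)Mv².
Energy conservation from release (height h) to the top (height 2r): Mgh = Mg(2r) + (3/4)M·gr.
Thus h_min = 2r + (1+k)r/2 = r(2 + 1.5/2) = 0.869 × 2.75 ≈ 2.39 m.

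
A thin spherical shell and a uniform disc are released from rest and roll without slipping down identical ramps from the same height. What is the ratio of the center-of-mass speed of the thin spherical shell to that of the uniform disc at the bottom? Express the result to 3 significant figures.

v_ratio ≈ 0.949

Each satisfies Mgh = ½(1+k)Mv² with k = I/(MR²), so v ∝ 1/√(1+k).
For the thin spherical shell k = 2/3; for the uniform disc k = 0.5.
v₁/v₂ = √((1+k₂)/(1+k₁)) = √(1.5/1.667) ≈ 0.949.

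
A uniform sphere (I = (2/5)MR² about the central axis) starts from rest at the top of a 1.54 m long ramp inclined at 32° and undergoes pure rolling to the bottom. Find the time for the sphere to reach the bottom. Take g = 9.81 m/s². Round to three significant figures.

t ≈ 0.911 s

With I = (2/5)MR², the ratio k = I/(MR²) is 0.4.
Translational: Mg sinθ − f = Ma. Rotational about the CM: fR = Iα = kMRa, so f = kMa.
Hence a = g sinθ/(1+k) = 9.81×sin32°/1.4 = 3.713 m/s².
With constant a from rest, t = √(2L/a) = √(2·1.54/3.713) ≈ 0.911 s.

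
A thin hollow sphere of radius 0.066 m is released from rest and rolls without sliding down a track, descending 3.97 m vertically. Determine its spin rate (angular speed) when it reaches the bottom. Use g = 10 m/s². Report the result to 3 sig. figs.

ω ≈ 105 rad/s

For this body I = (2/3)MR², i.e. k = I/(MR²) = 2/3.
Pure rolling means v = ωR; then KE = ½Mv² + ½I(v/R)² = ½(1+k)Mv² = (5/6)Mv².
Energy conservation Mgh = ½(1+k)Mv² gives v = √(2gh/(1+k)) = √(2 × 10 × 3.97 / 1.667) = 6.902 m/s.
Then ω = v/R = 6.902 / 0.066 ≈ 105 rad/s.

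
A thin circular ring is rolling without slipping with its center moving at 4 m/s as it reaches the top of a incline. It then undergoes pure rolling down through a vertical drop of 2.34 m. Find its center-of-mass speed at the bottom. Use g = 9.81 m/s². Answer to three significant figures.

v ≈ 6.24 m/s

The moment of inertia is MR², giving k ≡ I/(MR²) = 1.
Rolling without slipping gives ω = v/R, so the total kinetic energy is ½Mv² + ½Iω² = ½(1+k)Mv² = Mv².
Energy conservation: Mv₀² + Mgh = Mv², so v² = v₀² + 2gh/(1+k).
v = √(4² + 2×9.81×2.34/2) = √38.96 ≈ 6.24 m/s.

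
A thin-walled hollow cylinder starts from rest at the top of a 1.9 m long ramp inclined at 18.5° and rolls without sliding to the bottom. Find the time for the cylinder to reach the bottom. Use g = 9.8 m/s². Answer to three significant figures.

t ≈ 1.56 s

The moment of inertia is MR², giving k ≡ I/(MR²) = 1.
Newton's second law down the slope: Mg sinθ − f = Ma. The torque equation fR = Iα (with α = a/R) gives f = kMa.
Hence a = g sinθ/(1+k) = 9.8×sin18.5°/2 = 1.555 m/s².
Starting from rest, L = ½at², so t = √(2L/a) = √(2×1.9/1.555) ≈ 1.56 s.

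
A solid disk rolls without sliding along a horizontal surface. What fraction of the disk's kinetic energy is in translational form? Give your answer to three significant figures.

Here I = (1/2)MR², so the shape factor k = I/(MR²) = 0.5.
Since ω = v/R, the translational part is ½Mv² and the rotational part is ½I(v/R)² = ½kMv²; the total is ½(1+k)Mv².
The translational fraction is therefore 1/(1+k) = 1/1.5 ≈ 0.667.

fraction ≈ 0.667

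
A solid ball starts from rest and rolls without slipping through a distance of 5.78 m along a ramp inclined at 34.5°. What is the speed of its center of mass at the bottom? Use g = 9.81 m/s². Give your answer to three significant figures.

v ≈ 6.77 m/s

With I = (2/5)MR², the ratio k = I/(MR²) is 0.4.
Rolling without slipping gives ω = v/R, so the total kinetic energy is ½Mv² + ½Iω² = ½(1+k)Mv² = (7/10)Mv².
The vertical drop is h = L sinθ = 5.78 × sin34.5° = 3.274 m.
Setting Mgh = (7/10)Mv² gives v = √(2gh/(1+k)) = √(2·9.81·3.274/1.4) ≈ 6.77 m/s.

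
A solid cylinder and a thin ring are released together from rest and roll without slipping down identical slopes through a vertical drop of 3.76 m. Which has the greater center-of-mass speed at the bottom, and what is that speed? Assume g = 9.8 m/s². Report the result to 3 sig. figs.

For rolling without slipping, Mgh = ½(1+k)Mv² where k = I/(MR²), so v = √(2gh/(1+k)).
Solid cylinder: k = 0.5, giving v = √(2×9.8×3.76/1.5) = 7.009 m/s.
Thin ring: k = 1, giving v = √(2×9.8×3.76/2) = 6.07 m/s.
The smaller k wins: the solid cylinder, at ≈ 7.01 m/s.

the solid cylinder, at v ≈ 7.01 m/s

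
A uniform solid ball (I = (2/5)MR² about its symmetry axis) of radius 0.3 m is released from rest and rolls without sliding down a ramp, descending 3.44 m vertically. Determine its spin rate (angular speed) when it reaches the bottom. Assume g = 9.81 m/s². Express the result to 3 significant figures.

ω ≈ 23.1 rad/s

The moment of inertia is (2/5)MR², giving k ≡ I/(MR²) = 0.4.
Rolling without slipping gives ω = v/R, so the total kinetic energy is ½Mv² + ½Iω² = ½(1+k)Mv² = (7/10)Mv².
Energy conservation Mgh = ½(1+k)Mv² gives v = √(2gh/(1+k)) = √(2 × 9.81 × 3.44 / 1.4) = 6.943 m/s.
Then ω = v/R = 6.943 / 0.3 ≈ 23.1 rad/s.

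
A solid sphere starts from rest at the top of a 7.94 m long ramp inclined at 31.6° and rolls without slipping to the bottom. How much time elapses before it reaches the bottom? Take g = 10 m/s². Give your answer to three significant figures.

t ≈ 2.06 s

With I = (2/5)MR², the ratio k = I/(MR²) is 0.4.
Translational: Mg sinθ − f = Ma. Rotational about the CM: fR = Iα = kMRa, so f = kMa.
Hence a = g sinθ/(1+k) = 10×sin31.6°/1.4 = 3.743 m/s².
With constant a from rest, t = √(2L/a) = √(2·7.94/3.743) ≈ 2.06 s.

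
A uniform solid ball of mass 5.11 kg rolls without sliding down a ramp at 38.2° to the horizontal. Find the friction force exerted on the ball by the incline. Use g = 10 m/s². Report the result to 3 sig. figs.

f ≈ 9.03 N

For this body I = (2/5)MR², i.e. k = I/(MR²) = 0.4.
Along the incline Mg sinθ − f = Ma, and torque about the center fR = Iα = kMR²(a/R) gives f = kMa.
Combining, a = g sinθ/(1+k) and f = kMa = kMg sinθ/(1+k).
f = 0.4 × 5.11 × 10 × sin38.2° / 1.4 ≈ 9.03 N.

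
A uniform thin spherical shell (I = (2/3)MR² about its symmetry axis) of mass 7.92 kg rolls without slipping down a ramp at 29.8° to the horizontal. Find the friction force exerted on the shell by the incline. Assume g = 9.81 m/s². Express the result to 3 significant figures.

For this body I = (2/3)MR², i.e. k = I/(MR²) = 2/3.
Newton's second law down the slope: Mg sinθ − f = Ma. The torque equation fR = Iα (with α = a/R) gives f = kMa.
Combining, a = g sinθ/(1+k) and f = kMa = kMg sinθ/(1+k).
f = (2/3) × 7.92 × 9.81 × sin29.8° / 1.667 ≈ 15.4 N.

f ≈ 15.4 N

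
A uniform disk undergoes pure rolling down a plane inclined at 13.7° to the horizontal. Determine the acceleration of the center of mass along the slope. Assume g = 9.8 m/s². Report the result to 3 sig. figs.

For this body I = (1/2)MR², i.e. k = I/(MR²) = 0.5.
Newton's second law down the slope: Mg sinθ − f = Ma. The torque equation fR = Iα (with α = a/R) gives f = kMa.
Eliminating f: Mg sinθ = (1+k)Ma, so a = g sinθ/(1+k) = 9.8 × sin13.7° / 1.5 ≈ 1.55 m/s².

a ≈ 1.55 m/s²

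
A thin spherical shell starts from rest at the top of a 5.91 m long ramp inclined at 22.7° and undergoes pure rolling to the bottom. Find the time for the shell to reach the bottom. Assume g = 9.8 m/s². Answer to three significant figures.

t ≈ 2.28 s

With I = (2/3)MR², the ratio k = I/(MR²) is 2/3.
Along the incline Mg sinθ − f = Ma, and torque about the center fR = Iα = kMR²(a/R) gives f = kMa.
Hence a = g sinθ/(1+k) = 9.8×sin22.7°/1.667 = 2.269 m/s².
With constant a from rest, t = √(2L/a) = √(2·5.91/2.269) ≈ 2.28 s.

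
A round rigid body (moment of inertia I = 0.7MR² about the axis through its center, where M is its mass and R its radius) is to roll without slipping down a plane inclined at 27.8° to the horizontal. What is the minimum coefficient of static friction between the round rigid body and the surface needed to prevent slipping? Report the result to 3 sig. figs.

μ_min ≈ 0.217

Here I = 0.7MR², so the shape factor k = I/(MR²) = 0.7.
Newton's second law down the slope: Mg sinθ − f = Ma. The torque equation fR = Iα (with α = a/R) gives f = kMa.
These give a = g sinθ/(1+k) and the required friction f = kMg sinθ/(1+k).
The normal force is N = Mg cosθ, so μ_min = f/N = k tanθ/(1+k).
μ_min = 0.7 × tan27.8° / 1.7 ≈ 0.217.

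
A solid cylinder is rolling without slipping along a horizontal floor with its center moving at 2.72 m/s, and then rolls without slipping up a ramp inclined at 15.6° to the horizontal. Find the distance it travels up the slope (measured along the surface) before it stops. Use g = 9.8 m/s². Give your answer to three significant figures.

d ≈ 2.11 m

Here I = (1/2)MR², so the shape factor k = I/(MR²) = 0.5.
Rolling without slipping gives ω = v/R, so the total kinetic energy is ½Mv² + ½Iω² = ½(1+k)Mv² = (3/4)Mv².
Setting this equal to Mgh gives the vertical rise h = (1+k)v₀²/(2g) = 1.5×2.72²/(2×9.8) = 0.5662 m.
Along the incline, d = h/sinθ = 0.5662/sin15.6° ≈ 2.11 m.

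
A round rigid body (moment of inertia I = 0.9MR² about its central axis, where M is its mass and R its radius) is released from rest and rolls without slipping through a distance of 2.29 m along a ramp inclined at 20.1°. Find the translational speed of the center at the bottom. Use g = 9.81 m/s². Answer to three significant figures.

The moment of inertia is 0.9MR², giving k ≡ I/(MR²) = 0.9.
Pure rolling means v = ωR; then KE = ½Mv² + ½I(v/R)² = ½(1+k)Mv² = (19/20)Mv².
The vertical drop is h = L sinθ = 2.29 × sin20.1° = 0.787 m.
Setting Mgh = (19/20)Mv² gives v = √(2gh/(1+k)) = √(2·9.81·0.787/1.9) ≈ 2.85 m/s.

v ≈ 2.85 m/s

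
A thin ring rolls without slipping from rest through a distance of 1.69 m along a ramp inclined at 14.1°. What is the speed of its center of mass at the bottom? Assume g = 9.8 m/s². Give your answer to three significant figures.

With I = MR², the ratio k = I/(MR²) is 1.
Pure rolling means v = ωR; then KE = ½Mv² + ½I(v/R)² = ½(1+k)Mv² = Mv².
The vertical drop is h = L sinθ = 1.69 × sin14.1° = 0.4117 m.
Setting Mgh = Mv² gives v = √(2gh/(1+k)) = √(2·9.8·0.4117/2) ≈ 2.01 m/s.

v ≈ 2.01 m/s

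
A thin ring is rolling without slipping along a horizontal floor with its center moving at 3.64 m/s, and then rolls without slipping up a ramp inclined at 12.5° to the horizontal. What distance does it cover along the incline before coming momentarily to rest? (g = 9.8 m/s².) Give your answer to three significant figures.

d ≈ 6.25 m

Here I = MR², so the shape factor k = I/(MR²) = 1.
Since it rolls without slipping, ω = v/R and KE = ½Mv² + ½Iω² = ½(1+k)Mv² = Mv².
Setting this equal to Mgh gives the vertical rise h = (1+k)v₀²/(2g) = 2×3.64²/(2×9.8) = 1.352 m.
The distance along the slope is d = h/sinθ = 1.352/sin12.5° ≈ 6.25 m.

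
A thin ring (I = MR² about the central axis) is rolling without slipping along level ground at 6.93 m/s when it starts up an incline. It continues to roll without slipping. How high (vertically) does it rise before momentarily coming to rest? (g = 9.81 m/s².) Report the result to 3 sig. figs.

h ≈ 4.90 m

With I = MR², the ratio k = I/(MR²) is 1.
Pure rolling means v = ωR; then KE = ½Mv² + ½I(v/R)² = ½(1+k)Mv² = Mv².
At the top the kinetic energy is zero, so Mv₀² = Mgh.
Thus h = (1+k)v₀²/(2g) = 2 × 6.93² / (2 × 9.81) ≈ 4.90 m.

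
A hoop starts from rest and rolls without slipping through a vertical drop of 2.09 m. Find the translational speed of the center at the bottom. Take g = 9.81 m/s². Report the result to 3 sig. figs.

v ≈ 4.53 m/s

With I = MR², the ratio k = I/(MR²) is 1.
Pure rolling means v = ωR; then KE = ½Mv² + ½I(v/R)² = ½(1+k)Mv² = Mv².
Setting Mgh = Mv² gives v = √(2gh/(1+k)) = √(2·9.81·2.09/2) ≈ 4.53 m/s.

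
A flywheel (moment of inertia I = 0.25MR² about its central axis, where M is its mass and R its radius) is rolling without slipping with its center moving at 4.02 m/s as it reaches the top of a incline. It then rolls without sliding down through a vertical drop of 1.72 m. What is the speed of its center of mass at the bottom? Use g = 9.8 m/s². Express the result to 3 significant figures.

v ≈ 6.57 m/s

The moment of inertia is 0.25MR², giving k ≡ I/(MR²) = 0.25.
Pure rolling means v = ωR; then KE = ½Mv² + ½I(v/R)² = ½(1+k)Mv² = (5/8)Mv².
Conserving energy between top and bottom: (5/8)Mv² = (5/8)Mv₀² + Mgh, hence v² = v₀² + 2gh/(1+k).
v = √(4.02² + 2×9.8×1.72/1.25) = √43.13 ≈ 6.57 m/s.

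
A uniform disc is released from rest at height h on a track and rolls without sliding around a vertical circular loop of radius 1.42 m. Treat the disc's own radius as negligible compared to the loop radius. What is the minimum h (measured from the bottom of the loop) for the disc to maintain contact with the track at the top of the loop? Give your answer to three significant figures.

With I = (1/2)MR², the ratio k = I/(MR²) is 0.5.
At the top, contact is just lost when gravity alone supplies the centripetal force: Mg = Mv_top²/r, i.e. v_top² = gr.
With ω = v/R, the kinetic energy at speed v is ½(1+k)Mv² = (3/4)Mv².
Energy conservation from release (height h) to the top (height 2r): Mgh = Mg(2r) + (3/4)M·gr.
Thus h_min = 2r + (1+k)r/2 = r(2 + 1.5/2) = 1.42 × 2.75 ≈ 3.91 m.

h_min ≈ 3.91 m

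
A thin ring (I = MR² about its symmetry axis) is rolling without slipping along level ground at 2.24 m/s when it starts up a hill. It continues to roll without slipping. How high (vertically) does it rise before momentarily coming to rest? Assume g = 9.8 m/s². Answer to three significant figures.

With I = MR², the ratio k = I/(MR²) is 1.
Pure rolling means v = ωR; then KE = ½Mv² + ½I(v/R)² = ½(1+k)Mv² = Mv².
At the top the kinetic energy is zero, so Mv₀² = Mgh.
Thus h = (1+k)v₀²/(2g) = 2 × 2.24² / (2 × 9.8) ≈ 0.512 m.

h ≈ 0.512 m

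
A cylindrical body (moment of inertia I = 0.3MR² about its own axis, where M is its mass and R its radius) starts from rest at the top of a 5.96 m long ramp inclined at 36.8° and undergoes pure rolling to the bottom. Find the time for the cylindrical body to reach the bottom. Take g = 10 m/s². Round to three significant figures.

t ≈ 1.61 s

With I = 0.3MR², the ratio k = I/(MR²) is 0.3.
Along the incline Mg sinθ − f = Ma, and torque about the center fR = Iα = kMR²(a/R) gives f = kMa.
Hence a = g sinθ/(1+k) = 10×sin36.8°/1.3 = 4.608 m/s².
With constant a from rest, t = √(2L/a) = √(2·5.96/4.608) ≈ 1.61 s.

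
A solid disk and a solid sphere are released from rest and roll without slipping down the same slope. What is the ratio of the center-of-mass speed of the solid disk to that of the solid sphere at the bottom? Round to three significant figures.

Each satisfies Mgh = ½(1+k)Mv² with k = I/(MR²), so v ∝ 1/√(1+k).
For the solid disk k = 0.5; for the solid sphere k = 0.4.
v₁/v₂ = √((1+k₂)/(1+k₁)) = √(1.4/1.5) ≈ 0.966.

v_ratio ≈ 0.966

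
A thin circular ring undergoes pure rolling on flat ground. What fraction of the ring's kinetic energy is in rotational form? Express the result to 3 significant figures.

For this body I = MR², i.e. k = I/(MR²) = 1.
With ω = v/R, KE_trans = ½Mv² and KE_rot = ½Iω² = ½kMv², so KE_total = ½(1+k)Mv².
The rotational fraction is therefore k/(1+k) = 1/2 ≈ 0.500.

fraction ≈ 0.500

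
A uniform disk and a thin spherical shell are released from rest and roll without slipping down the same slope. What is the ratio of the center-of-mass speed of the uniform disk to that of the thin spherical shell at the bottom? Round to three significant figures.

Each satisfies Mgh = ½(1+k)Mv² with k = I/(MR²), so v ∝ 1/√(1+k).
For the uniform disk k = 0.5; for the thin spherical shell k = 2/3.
v₁/v₂ = √((1+k₂)/(1+k₁)) = √(1.667/1.5) ≈ 1.05.

v_ratio ≈ 1.05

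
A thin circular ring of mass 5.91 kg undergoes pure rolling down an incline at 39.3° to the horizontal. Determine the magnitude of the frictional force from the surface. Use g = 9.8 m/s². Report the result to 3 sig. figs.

f ≈ 18.3 N

The moment of inertia is MR², giving k ≡ I/(MR²) = 1.
Newton's second law down the slope: Mg sinθ − f = Ma. The torque equation fR = Iα (with α = a/R) gives f = kMa.
Combining, a = g sinθ/(1+k) and f = kMa = kMg sinθ/(1+k).
f = 1 × 5.91 × 9.8 × sin39.3° / 2 ≈ 18.3 N.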